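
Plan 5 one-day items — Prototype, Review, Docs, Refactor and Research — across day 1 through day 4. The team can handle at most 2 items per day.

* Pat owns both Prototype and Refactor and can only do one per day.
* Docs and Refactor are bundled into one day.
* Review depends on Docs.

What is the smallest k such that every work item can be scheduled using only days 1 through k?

3 days

The precedence chain requires at least 2 distinct days.
With at most 2 per day and 5 work items, at least 3 days are needed.
3 works (last occupied day: day 3): for example Docs=day 1; Review=day 2; Prototype=day 2; Research=day 3; Refactor=day 1.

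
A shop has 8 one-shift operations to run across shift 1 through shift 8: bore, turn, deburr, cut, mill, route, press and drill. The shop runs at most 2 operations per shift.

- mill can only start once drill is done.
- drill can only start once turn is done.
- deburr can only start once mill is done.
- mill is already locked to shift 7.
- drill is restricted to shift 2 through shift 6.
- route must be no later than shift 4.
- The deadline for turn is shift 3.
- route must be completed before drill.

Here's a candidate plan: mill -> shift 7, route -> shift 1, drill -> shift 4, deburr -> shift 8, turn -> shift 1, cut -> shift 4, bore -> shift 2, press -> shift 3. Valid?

drill is restricted to shift 2 through shift 6 — holds.
mill can only start once drill is done — holds.
route must be no later than shift 4 — holds.
The shop runs at most 2 operations per shift — holds.
mill is already locked to shift 7 — holds.
route must be completed before drill — holds.
deburr can only start once mill is done — holds.
The deadline for turn is shift 3 — holds.
drill can only start once turn is done — holds.

Yes, all constraints hold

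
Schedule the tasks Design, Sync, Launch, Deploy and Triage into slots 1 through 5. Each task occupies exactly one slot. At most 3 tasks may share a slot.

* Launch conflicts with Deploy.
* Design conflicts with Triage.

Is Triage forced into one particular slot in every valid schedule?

No

Triage can be 1 (e.g. Deploy in 2; Triage in 1; Launch in 1; Design in 2; Sync in 1) or 2 (e.g. Design=1, Launch=1, Deploy=2, Sync=1, Triage=2).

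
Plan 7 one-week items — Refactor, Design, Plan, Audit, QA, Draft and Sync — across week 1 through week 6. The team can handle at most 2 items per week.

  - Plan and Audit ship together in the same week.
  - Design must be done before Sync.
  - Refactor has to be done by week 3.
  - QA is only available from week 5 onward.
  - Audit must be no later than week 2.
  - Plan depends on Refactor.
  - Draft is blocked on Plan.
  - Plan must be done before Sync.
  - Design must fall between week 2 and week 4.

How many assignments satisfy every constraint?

36

Splitting on Design: it can be week 3 (22), week 4 (14). Listing each branch's schedules as (Refactor, Plan, Audit, QA, Draft, Sync) by week number:
Design=week 3: (1,2,2,5,3,4) (1,2,2,5,3,5) (1,2,2,5,3,6) (1,2,2,5,4,4) (1,2,2,5,4,5) (1,2,2,5,4,6) (1,2,2,5,5,4) (1,2,2,5,5,6) (1,2,2,5,6,4) (1,2,2,5,6,5) (1,2,2,5,6,6) (1,2,2,6,3,4) (1,2,2,6,3,5) (1,2,2,6,3,6) (1,2,2,6,4,4) (1,2,2,6,4,5) (1,2,2,6,4,6) (1,2,2,6,5,4) (1,2,2,6,5,5) (1,2,2,6,5,6) (1,2,2,6,6,4) (1,2,2,6,6,5) — 22.
Design=week 4: (1,2,2,5,3,5) (1,2,2,5,3,6) (1,2,2,5,4,5) (1,2,2,5,4,6) (1,2,2,5,5,6) (1,2,2,5,6,5) (1,2,2,5,6,6) (1,2,2,6,3,5) (1,2,2,6,3,6) (1,2,2,6,4,5) (1,2,2,6,4,6) (1,2,2,6,5,5) (1,2,2,6,5,6) (1,2,2,6,6,5) — 14.
Summing: 22 + 14 = 36.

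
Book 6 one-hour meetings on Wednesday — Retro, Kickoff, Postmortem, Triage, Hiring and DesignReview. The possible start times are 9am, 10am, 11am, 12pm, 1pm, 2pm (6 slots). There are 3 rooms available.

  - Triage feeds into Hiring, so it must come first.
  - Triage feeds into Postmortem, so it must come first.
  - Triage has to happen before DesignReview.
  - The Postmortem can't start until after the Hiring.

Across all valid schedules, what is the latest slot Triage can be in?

12pm

Downstream work caps Triage at 12pm.
Triage at 12pm is achievable: DesignReview=1pm, Retro=9am, Kickoff=9am, Postmortem=2pm, Triage=12pm, Hiring=1pm.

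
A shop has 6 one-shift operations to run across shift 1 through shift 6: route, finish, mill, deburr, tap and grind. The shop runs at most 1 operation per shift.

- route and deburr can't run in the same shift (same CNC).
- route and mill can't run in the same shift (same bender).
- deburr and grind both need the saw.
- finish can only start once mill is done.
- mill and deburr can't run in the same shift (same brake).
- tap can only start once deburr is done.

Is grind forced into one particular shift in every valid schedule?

No

grind can be shift 1 (e.g. route -> shift 6, finish -> shift 3, tap -> shift 5, mill -> shift 2, grind -> shift 1, deburr -> shift 4) or shift 2 (e.g. route=shift 6; deburr=shift 4; grind=shift 2; finish=shift 3; tap=shift 5; mill=shift 1).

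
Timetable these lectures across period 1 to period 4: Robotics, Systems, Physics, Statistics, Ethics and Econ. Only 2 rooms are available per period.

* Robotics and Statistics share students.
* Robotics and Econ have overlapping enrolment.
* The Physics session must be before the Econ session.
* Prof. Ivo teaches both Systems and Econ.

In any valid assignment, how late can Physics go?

Downstream work caps Physics at period 3.
Physics at period 3 is achievable: Econ in period 4, Robotics in period 1, Systems in period 1, Statistics in period 2, Ethics in period 2, Physics in period 3.

period 3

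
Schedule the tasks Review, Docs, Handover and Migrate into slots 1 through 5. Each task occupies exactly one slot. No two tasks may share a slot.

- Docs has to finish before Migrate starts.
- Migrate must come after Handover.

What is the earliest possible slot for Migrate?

3

Precedence pushes Migrate to at least 2.
Migrate at 3 is achievable: Handover in 2; Review in 4; Migrate in 3; Docs in 1.
Nothing earlier works — the capacity limit rule out every slot before 3.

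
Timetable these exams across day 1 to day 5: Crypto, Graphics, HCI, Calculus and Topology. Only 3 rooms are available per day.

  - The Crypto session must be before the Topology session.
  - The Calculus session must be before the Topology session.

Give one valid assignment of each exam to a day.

Crypto in day 1; Calculus in day 1; HCI in day 2; Graphics in day 1; Topology in day 2

Checking: Calculus(day 1) before Topology(day 2); Crypto(day 1) before Topology(day 2); max 3 per day (cap 3).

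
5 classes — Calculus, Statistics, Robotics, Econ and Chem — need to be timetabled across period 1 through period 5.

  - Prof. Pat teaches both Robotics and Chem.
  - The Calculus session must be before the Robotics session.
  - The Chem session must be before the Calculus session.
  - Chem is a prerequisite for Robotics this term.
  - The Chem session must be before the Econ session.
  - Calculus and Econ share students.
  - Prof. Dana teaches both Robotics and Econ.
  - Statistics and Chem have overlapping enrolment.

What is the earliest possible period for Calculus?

period 2

Precedence pushes Calculus to at least period 2; downstream work caps Calculus at period 4.
Calculus at period 2 is achievable: Chem -> period 1; Calculus -> period 2; Econ -> period 4; Robotics -> period 3; Statistics -> period 2.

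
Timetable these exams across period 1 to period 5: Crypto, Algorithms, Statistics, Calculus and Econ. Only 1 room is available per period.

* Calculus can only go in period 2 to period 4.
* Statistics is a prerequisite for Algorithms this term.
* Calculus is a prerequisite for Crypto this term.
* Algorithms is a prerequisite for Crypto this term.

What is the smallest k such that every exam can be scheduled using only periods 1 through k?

The precedence chain requires at least 3 distinct periods.
With at most 1 per period and 5 exams, at least 5 periods are needed.
5 works (last occupied period: period 5): for example Calculus -> period 2, Crypto -> period 4, Econ -> period 5, Statistics -> period 1, Algorithms -> period 3.

5 periods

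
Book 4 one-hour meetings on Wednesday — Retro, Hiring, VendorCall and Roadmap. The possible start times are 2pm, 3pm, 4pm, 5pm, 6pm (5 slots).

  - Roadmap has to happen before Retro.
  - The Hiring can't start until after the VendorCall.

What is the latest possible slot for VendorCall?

5pm

Downstream work caps VendorCall at 5pm.
VendorCall at 5pm is achievable: VendorCall=5pm; Hiring=6pm; Retro=3pm; Roadmap=2pm.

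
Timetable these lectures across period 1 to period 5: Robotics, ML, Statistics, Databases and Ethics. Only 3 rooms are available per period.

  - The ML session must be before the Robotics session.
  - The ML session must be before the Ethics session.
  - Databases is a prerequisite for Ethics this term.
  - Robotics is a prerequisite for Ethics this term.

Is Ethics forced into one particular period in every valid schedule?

Ethics can be period 3 (e.g. Robotics in period 2, Databases in period 1, ML in period 1, Statistics in period 1, Ethics in period 3) or period 4 (e.g. Robotics -> period 2, Databases -> period 1, ML -> period 1, Statistics -> period 1, Ethics -> period 4).

No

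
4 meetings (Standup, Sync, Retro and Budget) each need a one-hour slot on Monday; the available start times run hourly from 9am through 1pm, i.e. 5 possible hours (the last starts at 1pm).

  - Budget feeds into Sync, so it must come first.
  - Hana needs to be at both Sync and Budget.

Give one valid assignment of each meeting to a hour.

Sync -> 10am, Budget -> 9am, Standup -> 9am, Retro -> 9am

Checking: Budget(9am) before Sync(10am); Sync(10am) != Budget(9am).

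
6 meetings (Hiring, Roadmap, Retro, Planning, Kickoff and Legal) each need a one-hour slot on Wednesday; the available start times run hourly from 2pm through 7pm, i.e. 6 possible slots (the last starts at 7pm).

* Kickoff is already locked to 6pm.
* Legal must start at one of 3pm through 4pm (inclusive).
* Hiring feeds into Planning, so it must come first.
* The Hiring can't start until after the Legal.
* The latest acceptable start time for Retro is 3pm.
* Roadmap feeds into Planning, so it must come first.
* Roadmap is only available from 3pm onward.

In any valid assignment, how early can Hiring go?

Precedence pushes Hiring to at least 4pm; downstream work caps Hiring at 6pm.
Hiring at 4pm is achievable: Legal -> 3pm; Hiring -> 4pm; Planning -> 5pm; Retro -> 2pm; Roadmap -> 3pm; Kickoff -> 6pm.

4pm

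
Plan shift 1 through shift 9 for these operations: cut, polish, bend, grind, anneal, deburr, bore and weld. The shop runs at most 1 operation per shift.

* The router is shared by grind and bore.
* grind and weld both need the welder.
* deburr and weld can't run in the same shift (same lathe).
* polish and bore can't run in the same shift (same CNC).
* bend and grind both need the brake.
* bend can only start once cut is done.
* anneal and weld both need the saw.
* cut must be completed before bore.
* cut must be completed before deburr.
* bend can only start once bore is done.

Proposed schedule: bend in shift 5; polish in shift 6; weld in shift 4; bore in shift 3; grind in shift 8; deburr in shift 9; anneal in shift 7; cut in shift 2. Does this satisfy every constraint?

polish and bore can't run in the same shift (same CNC) — holds.
bend can only start once bore is done — holds.
cut must be completed before bore — holds.
bend and grind both need the brake — holds.
The shop runs at most 1 operation per shift — holds.
cut must be completed before deburr — holds.
grind and weld both need the welder — holds.
The router is shared by grind and bore — holds.
bend can only start once cut is done — holds.
anneal and weld both need the saw — holds.
deburr and weld can't run in the same shift (same lathe) — holds.

Yes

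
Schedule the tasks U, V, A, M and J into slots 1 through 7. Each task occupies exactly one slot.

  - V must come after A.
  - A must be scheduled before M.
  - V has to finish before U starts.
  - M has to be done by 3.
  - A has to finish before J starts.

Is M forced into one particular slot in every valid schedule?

M can be 2 (e.g. V -> 2; M -> 2; A -> 1; U -> 3; J -> 2) or 3 (e.g. M=3; J=2; V=2; A=1; U=3).

No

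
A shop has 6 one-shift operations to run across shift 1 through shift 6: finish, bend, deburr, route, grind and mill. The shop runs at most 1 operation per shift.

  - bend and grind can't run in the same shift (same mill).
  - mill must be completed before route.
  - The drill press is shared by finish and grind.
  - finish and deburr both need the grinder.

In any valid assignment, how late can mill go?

shift 5

Downstream work caps mill at shift 5.
mill at shift 5 is achievable: mill -> shift 5, bend -> shift 2, route -> shift 6, deburr -> shift 3, finish -> shift 1, grind -> shift 4.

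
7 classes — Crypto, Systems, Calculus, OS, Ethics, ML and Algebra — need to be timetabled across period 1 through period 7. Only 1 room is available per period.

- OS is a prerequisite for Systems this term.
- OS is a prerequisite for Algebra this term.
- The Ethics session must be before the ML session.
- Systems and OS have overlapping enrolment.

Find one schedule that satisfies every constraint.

Algebra in period 5; Calculus in period 7; Crypto in period 6; Systems in period 2; Ethics in period 3; OS in period 1; ML in period 4

Checking: OS(period 1) before Algebra(period 5); OS(period 1) before Systems(period 2); Ethics(period 3) before ML(period 4); Systems(period 2) != OS(period 1); max 1 per period (cap 1).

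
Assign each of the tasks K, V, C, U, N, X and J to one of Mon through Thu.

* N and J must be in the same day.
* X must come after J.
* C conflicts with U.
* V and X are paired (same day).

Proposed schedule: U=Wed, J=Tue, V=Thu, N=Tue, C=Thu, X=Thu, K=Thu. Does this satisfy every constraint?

Valid

C conflicts with U — holds.
V and X are paired (same day) — holds.
N and J must be in the same day — holds.
X must come after J — holds.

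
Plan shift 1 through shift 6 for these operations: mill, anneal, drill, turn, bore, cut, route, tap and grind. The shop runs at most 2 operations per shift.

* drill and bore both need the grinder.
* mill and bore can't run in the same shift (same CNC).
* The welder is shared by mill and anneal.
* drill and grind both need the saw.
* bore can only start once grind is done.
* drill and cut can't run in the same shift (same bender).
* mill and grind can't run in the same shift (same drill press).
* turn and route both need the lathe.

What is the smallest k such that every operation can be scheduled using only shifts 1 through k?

The precedence chain requires at least 2 distinct shifts.
With at most 2 per shift and 9 operations, at least 5 shifts are needed.
5 works (last occupied shift: shift 5): for example tap in shift 5; bore in shift 2; cut in shift 4; mill in shift 3; drill in shift 3; grind in shift 1; route in shift 4; anneal in shift 1; turn in shift 2.

5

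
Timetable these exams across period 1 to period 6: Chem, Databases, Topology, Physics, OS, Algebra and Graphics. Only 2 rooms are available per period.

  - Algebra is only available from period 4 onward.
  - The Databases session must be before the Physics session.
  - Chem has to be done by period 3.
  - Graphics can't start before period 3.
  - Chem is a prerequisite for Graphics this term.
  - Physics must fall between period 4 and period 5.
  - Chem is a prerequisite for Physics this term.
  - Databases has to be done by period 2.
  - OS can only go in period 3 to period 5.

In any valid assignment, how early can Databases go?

Databases's own window allows nothing later than period 2.
Databases at period 1 is achievable: Databases=period 1; OS=period 3; Graphics=period 3; Chem=period 1; Topology=period 2; Algebra=period 4; Physics=period 4.

period 1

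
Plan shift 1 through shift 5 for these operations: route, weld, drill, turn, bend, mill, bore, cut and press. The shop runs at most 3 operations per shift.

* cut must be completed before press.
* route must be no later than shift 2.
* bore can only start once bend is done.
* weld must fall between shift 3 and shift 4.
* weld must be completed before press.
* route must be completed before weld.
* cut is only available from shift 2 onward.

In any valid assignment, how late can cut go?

shift 4

Cut is available from shift 2; downstream work caps cut at shift 4.
cut at shift 4 is achievable: drill=shift 1, turn=shift 2, mill=shift 2, bore=shift 2, weld=shift 3, cut=shift 4, route=shift 1, bend=shift 1, press=shift 5.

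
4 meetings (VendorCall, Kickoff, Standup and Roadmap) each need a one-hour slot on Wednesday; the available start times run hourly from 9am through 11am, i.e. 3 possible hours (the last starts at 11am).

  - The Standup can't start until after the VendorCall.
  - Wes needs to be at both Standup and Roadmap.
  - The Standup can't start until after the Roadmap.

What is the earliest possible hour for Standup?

10am

Precedence pushes Standup to at least 10am.
Standup at 10am is achievable: Roadmap=9am; VendorCall=9am; Kickoff=9am; Standup=10am.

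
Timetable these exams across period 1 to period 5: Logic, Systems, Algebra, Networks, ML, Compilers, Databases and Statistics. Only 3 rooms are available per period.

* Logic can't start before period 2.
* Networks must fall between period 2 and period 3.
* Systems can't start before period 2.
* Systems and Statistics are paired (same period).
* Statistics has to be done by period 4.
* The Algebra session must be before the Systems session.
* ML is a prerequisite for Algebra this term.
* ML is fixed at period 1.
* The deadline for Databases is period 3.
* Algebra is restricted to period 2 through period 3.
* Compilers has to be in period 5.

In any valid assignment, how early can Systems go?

period 3

Systems is available from period 2; precedence pushes Systems to at least period 3; Systems must be in the same period as Statistics, which can't be after period 4, so Systems is at most period 4.
Systems at period 3 is achievable: Algebra in period 2, ML in period 1, Statistics in period 3, Databases in period 1, Networks in period 2, Logic in period 2, Compilers in period 5, Systems in period 3.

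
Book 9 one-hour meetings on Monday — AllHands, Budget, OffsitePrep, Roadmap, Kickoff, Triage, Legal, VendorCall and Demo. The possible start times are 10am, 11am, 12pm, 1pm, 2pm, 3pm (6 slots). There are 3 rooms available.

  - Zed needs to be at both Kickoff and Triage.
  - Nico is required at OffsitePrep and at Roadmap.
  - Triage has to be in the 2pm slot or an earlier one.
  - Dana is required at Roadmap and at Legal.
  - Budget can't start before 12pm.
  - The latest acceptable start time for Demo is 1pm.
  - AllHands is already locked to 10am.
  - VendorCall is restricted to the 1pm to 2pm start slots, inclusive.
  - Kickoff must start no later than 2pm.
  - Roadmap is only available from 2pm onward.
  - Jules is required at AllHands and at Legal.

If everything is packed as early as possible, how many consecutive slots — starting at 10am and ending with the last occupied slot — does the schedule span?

5 slots

With at most 3 per slot and 9 meetings, at least 3 slots are needed.
Roadmap can't be placed before 2pm — that is slot 5 counting from 10am — so the schedule must run through at least 5 slots.
5 works (last occupied slot: 2pm): for example AllHands=10am; VendorCall=1pm; Roadmap=2pm; Demo=10am; Triage=12pm; OffsitePrep=10am; Kickoff=11am; Budget=12pm; Legal=11am.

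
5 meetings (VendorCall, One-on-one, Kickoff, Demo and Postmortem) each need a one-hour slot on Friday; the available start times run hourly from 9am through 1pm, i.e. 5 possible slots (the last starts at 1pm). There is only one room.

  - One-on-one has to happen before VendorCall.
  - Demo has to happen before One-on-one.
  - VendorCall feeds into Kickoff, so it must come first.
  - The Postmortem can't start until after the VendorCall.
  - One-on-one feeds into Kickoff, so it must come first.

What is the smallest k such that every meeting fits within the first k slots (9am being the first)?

The precedence chain requires at least 4 distinct slots.
With at most 1 per slot and 5 meetings, at least 5 slots are needed.
5 works (last occupied slot: 1pm): for example VendorCall=11am; One-on-one=10am; Kickoff=12pm; Postmortem=1pm; Demo=9am.

5 slots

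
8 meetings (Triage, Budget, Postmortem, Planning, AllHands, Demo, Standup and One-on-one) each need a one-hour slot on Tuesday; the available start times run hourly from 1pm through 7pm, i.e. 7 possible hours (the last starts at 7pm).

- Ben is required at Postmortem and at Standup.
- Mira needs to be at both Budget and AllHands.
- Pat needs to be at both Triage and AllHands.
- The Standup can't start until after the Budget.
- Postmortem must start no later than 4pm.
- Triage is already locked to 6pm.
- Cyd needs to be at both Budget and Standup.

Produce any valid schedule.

Triage=6pm, Standup=2pm, Planning=1pm, Postmortem=1pm, AllHands=2pm, Budget=1pm, Demo=1pm, One-on-one=1pm

Checking: Budget(1pm) before Standup(2pm); Budget(1pm) != AllHands(2pm); Postmortem(1pm) != Standup(2pm); Budget(1pm) != Standup(2pm); Triage(6pm) != AllHands(2pm); Postmortem=1pm in [1pm,4pm]; Triage=6pm in [6pm,6pm].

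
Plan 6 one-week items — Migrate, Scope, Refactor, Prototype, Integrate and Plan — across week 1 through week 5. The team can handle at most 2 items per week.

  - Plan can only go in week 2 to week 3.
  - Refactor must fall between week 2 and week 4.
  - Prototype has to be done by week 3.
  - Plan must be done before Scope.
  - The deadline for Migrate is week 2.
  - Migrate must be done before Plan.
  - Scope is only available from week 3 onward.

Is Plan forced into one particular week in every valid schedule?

Plan can be week 2 (e.g. Scope -> week 3; Migrate -> week 1; Refactor -> week 2; Plan -> week 2; Prototype -> week 1; Integrate -> week 3) or week 3 (e.g. Refactor=week 2; Prototype=week 1; Integrate=week 2; Plan=week 3; Scope=week 4; Migrate=week 1).

No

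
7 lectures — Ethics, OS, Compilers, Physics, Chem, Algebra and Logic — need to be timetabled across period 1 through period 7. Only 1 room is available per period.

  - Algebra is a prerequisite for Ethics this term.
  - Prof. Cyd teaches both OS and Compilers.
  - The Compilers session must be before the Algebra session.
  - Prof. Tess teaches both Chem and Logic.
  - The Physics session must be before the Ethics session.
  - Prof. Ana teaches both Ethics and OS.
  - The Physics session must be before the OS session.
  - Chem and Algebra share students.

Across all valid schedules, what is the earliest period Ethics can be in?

period 4

Precedence pushes Ethics to at least period 3.
Ethics at period 4 is achievable: OS -> period 5, Ethics -> period 4, Chem -> period 6, Logic -> period 7, Compilers -> period 2, Algebra -> period 3, Physics -> period 1.
Nothing earlier works — the conflict and capacity constraints rule out every period before period 4.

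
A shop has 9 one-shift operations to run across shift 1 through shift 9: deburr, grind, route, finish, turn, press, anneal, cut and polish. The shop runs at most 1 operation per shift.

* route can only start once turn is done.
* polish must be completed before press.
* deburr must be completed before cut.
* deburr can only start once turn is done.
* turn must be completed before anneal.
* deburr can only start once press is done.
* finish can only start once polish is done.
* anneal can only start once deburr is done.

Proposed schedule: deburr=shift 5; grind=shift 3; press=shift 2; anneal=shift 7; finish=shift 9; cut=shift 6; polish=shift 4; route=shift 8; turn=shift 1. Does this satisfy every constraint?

finish can only start once polish is done — holds.
route can only start once turn is done — holds.
deburr must be completed before cut — holds.
polish must be completed before press — violated.
deburr can only start once press is done — holds.
anneal can only start once deburr is done — holds.
turn must be completed before anneal — holds.
deburr can only start once turn is done — holds.
The shop runs at most 1 operation per shift — holds.

No. polish must be completed before press is not satisfied.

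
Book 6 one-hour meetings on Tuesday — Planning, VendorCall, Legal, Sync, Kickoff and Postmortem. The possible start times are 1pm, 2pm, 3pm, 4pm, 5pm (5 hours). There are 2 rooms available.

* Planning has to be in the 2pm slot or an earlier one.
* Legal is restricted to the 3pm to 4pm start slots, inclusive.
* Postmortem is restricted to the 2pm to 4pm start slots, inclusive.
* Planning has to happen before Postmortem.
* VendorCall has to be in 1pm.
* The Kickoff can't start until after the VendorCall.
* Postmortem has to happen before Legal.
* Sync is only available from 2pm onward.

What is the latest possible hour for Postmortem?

Postmortem is available from 2pm; Postmortem's own window allows nothing later than 4pm; downstream work caps Postmortem at 3pm.
Postmortem at 3pm is achievable: Postmortem in 3pm; Sync in 2pm; Kickoff in 2pm; Planning in 1pm; VendorCall in 1pm; Legal in 4pm.

3pm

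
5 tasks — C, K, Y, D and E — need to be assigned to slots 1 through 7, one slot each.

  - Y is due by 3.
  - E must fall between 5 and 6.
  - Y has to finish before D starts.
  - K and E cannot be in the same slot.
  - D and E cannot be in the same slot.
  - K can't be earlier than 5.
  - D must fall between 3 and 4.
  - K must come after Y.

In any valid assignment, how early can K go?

5

K is available from 5.
K at 5 is achievable: C in 1; D in 3; K in 5; Y in 1; E in 6.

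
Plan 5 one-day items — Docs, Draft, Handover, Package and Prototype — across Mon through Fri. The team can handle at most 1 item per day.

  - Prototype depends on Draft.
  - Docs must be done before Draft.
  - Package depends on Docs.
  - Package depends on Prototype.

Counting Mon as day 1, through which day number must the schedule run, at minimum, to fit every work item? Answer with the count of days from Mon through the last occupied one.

5

The precedence chain requires at least 4 distinct days.
With at most 1 per day and 5 work items, at least 5 days are needed.
5 works (last occupied day: Fri): for example Draft -> Tue, Docs -> Mon, Package -> Thu, Prototype -> Wed, Handover -> Fri.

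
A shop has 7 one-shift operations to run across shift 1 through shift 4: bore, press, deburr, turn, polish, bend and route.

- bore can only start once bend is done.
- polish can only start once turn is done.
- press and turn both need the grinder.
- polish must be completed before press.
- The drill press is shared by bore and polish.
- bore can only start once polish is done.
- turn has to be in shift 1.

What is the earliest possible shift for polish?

Precedence pushes polish to at least shift 2; downstream work caps polish at shift 3.
polish at shift 2 is achievable: turn=shift 1, polish=shift 2, bend=shift 1, deburr=shift 1, press=shift 3, route=shift 1, bore=shift 3.

shift 2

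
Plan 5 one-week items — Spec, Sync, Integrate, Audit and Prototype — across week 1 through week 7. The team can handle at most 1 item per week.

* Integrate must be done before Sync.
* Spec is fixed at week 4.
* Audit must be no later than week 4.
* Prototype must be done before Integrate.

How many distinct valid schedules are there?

Splitting on Sync: it can be week 5 (3), week 6 (9), week 7 (18). Listing each branch's schedules as (Spec, Integrate, Audit, Prototype) by week number:
Sync=week 5: (4,2,3,1) (4,3,1,2) (4,3,2,1) — 3.
Sync=week 6: (4,2,3,1) (4,3,1,2) (4,3,2,1) (4,5,1,2) (4,5,1,3) (4,5,2,1) (4,5,2,3) (4,5,3,1) (4,5,3,2) — 9.
Sync=week 7: (4,2,3,1) (4,3,1,2) (4,3,2,1) (4,5,1,2) (4,5,1,3) (4,5,2,1) (4,5,2,3) (4,5,3,1) (4,5,3,2) (4,6,1,2) (4,6,1,3) (4,6,1,5) (4,6,2,1) (4,6,2,3) (4,6,2,5) (4,6,3,1) (4,6,3,2) (4,6,3,5) — 18.
Summing: 3 + 9 + 18 = 30.

30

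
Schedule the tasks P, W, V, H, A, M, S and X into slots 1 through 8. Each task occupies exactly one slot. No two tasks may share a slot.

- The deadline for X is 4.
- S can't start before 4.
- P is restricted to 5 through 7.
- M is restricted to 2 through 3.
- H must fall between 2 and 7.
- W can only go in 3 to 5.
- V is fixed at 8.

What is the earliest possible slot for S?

4

S is available from 4.
S at 4 is achievable: H=6, X=1, P=5, A=7, W=3, M=2, V=8, S=4.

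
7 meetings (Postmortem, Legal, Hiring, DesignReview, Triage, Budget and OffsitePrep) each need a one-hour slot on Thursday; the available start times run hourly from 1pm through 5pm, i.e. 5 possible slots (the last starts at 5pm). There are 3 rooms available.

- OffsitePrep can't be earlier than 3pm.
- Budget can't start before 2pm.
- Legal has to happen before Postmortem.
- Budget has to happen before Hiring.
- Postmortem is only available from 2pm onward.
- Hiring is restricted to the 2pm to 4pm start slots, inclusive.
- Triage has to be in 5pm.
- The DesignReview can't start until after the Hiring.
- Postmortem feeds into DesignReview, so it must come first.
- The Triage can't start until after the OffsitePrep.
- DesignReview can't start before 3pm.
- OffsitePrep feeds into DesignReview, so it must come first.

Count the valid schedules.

Splitting on Postmortem: it can be 2pm (7), 3pm (14), 4pm (18). Listing each branch's schedules as (Legal, Hiring, DesignReview, Triage, Budget, OffsitePrep):
Postmortem=2pm: (1pm,3pm,4pm,5pm,2pm,3pm) (1pm,3pm,5pm,5pm,2pm,3pm) (1pm,3pm,5pm,5pm,2pm,4pm) (1pm,4pm,5pm,5pm,2pm,3pm) (1pm,4pm,5pm,5pm,2pm,4pm) (1pm,4pm,5pm,5pm,3pm,3pm) (1pm,4pm,5pm,5pm,3pm,4pm) — 7.
Postmortem=3pm: (1pm,3pm,4pm,5pm,2pm,3pm) (1pm,3pm,5pm,5pm,2pm,3pm) (1pm,3pm,5pm,5pm,2pm,4pm) (1pm,4pm,5pm,5pm,2pm,3pm) (1pm,4pm,5pm,5pm,2pm,4pm) (1pm,4pm,5pm,5pm,3pm,3pm) (1pm,4pm,5pm,5pm,3pm,4pm) (2pm,3pm,4pm,5pm,2pm,3pm) (2pm,3pm,5pm,5pm,2pm,3pm) (2pm,3pm,5pm,5pm,2pm,4pm) (2pm,4pm,5pm,5pm,2pm,3pm) (2pm,4pm,5pm,5pm,2pm,4pm) (2pm,4pm,5pm,5pm,3pm,3pm) (2pm,4pm,5pm,5pm,3pm,4pm) — 14.
Postmortem=4pm: (1pm,3pm,5pm,5pm,2pm,3pm) (1pm,3pm,5pm,5pm,2pm,4pm) (1pm,4pm,5pm,5pm,2pm,3pm) (1pm,4pm,5pm,5pm,2pm,4pm) (1pm,4pm,5pm,5pm,3pm,3pm) (1pm,4pm,5pm,5pm,3pm,4pm) (2pm,3pm,5pm,5pm,2pm,3pm) (2pm,3pm,5pm,5pm,2pm,4pm) (2pm,4pm,5pm,5pm,2pm,3pm) (2pm,4pm,5pm,5pm,2pm,4pm) (2pm,4pm,5pm,5pm,3pm,3pm) (2pm,4pm,5pm,5pm,3pm,4pm) (3pm,3pm,5pm,5pm,2pm,3pm) (3pm,3pm,5pm,5pm,2pm,4pm) (3pm,4pm,5pm,5pm,2pm,3pm) (3pm,4pm,5pm,5pm,2pm,4pm) (3pm,4pm,5pm,5pm,3pm,3pm) (3pm,4pm,5pm,5pm,3pm,4pm) — 18.
Summing: 7 + 14 + 18 = 39.

39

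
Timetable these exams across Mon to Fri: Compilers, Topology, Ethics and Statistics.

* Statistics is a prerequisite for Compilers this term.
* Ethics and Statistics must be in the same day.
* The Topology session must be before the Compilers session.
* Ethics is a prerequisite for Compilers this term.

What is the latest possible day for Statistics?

Thu

Downstream work caps Statistics at Thu.
Statistics at Thu is achievable: Topology -> Mon; Statistics -> Thu; Ethics -> Thu; Compilers -> Fri.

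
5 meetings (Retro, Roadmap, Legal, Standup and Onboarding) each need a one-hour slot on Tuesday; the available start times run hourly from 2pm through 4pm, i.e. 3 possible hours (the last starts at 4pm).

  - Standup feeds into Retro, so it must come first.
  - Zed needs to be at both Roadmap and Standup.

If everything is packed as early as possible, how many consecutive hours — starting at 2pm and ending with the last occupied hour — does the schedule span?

The precedence chain requires at least 2 distinct hours.
2 works (last occupied hour: 3pm): for example Retro -> 3pm; Legal -> 2pm; Roadmap -> 3pm; Standup -> 2pm; Onboarding -> 2pm.

2 hours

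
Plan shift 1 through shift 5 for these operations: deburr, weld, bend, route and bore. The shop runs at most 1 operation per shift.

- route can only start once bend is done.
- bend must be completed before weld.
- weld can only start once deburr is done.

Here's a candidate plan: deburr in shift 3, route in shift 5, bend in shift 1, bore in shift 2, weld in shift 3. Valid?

bend must be completed before weld — holds.
weld can only start once deburr is done — violated.
The shop runs at most 1 operation per shift — violated.
route can only start once bend is done — holds.

No. The shop runs at most 1 operation per shift is not satisfied.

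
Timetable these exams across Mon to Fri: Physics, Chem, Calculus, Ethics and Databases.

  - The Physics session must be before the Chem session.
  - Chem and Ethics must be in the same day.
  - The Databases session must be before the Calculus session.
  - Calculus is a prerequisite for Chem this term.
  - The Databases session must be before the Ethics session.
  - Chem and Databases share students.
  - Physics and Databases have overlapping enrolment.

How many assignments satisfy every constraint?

Splitting on Physics: it can be Mon (4), Tue (7), Wed (8), Thu (6). Listing each branch's schedules as (Chem, Calculus, Ethics, Databases):
Physics=Mon: (Thu,Wed,Thu,Tue) (Fri,Wed,Fri,Tue) (Fri,Thu,Fri,Tue) (Fri,Thu,Fri,Wed) — 4.
Physics=Tue: (Wed,Tue,Wed,Mon) (Thu,Tue,Thu,Mon) (Thu,Wed,Thu,Mon) (Fri,Tue,Fri,Mon) (Fri,Wed,Fri,Mon) (Fri,Thu,Fri,Mon) (Fri,Thu,Fri,Wed) — 7.
Physics=Wed: (Thu,Tue,Thu,Mon) (Thu,Wed,Thu,Mon) (Thu,Wed,Thu,Tue) (Fri,Tue,Fri,Mon) (Fri,Wed,Fri,Mon) (Fri,Wed,Fri,Tue) (Fri,Thu,Fri,Mon) (Fri,Thu,Fri,Tue) — 8.
Physics=Thu: (Fri,Tue,Fri,Mon) (Fri,Wed,Fri,Mon) (Fri,Wed,Fri,Tue) (Fri,Thu,Fri,Mon) (Fri,Thu,Fri,Tue) (Fri,Thu,Fri,Wed) — 6.
Summing: 4 + 7 + 8 + 6 = 25.

25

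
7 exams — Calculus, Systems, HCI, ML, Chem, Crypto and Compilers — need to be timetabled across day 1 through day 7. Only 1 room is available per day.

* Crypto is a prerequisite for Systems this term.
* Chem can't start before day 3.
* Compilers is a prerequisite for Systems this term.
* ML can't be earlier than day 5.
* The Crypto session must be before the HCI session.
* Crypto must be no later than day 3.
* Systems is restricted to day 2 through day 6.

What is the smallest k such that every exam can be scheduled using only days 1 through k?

7 days

The precedence chain requires at least 2 distinct days.
With at most 1 per day and 7 exams, at least 7 days are needed.
ML can't be placed before day 5, so the schedule must run through at least day 5.
7 works (last occupied day: day 7): for example Chem in day 4; HCI in day 6; Crypto in day 1; Calculus in day 7; Compilers in day 2; ML in day 5; Systems in day 3.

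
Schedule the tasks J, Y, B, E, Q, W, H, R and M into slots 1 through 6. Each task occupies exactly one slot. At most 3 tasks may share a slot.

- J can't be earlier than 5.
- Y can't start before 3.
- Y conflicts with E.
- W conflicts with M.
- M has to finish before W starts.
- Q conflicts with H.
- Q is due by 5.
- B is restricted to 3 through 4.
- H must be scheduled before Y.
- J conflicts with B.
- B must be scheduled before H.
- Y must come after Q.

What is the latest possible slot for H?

Precedence pushes H to at least 4; downstream work caps H at 5.
H at 5 is achievable: W -> 2, J -> 5, H -> 5, E -> 1, B -> 3, Q -> 1, M -> 1, R -> 2, Y -> 6.

5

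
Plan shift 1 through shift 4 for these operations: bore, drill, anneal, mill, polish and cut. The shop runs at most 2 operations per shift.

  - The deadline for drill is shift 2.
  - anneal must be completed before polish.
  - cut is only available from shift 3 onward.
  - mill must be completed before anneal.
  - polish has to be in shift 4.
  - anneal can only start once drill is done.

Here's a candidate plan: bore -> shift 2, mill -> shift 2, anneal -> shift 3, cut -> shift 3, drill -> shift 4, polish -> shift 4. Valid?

The shop runs at most 2 operations per shift — holds.
polish has to be in shift 4 — holds.
cut is only available from shift 3 onward — holds.
anneal can only start once drill is done — violated.
The deadline for drill is shift 2 — violated.
anneal must be completed before polish — holds.
mill must be completed before anneal — holds.

No. The deadline for drill is shift 2 is not satisfied.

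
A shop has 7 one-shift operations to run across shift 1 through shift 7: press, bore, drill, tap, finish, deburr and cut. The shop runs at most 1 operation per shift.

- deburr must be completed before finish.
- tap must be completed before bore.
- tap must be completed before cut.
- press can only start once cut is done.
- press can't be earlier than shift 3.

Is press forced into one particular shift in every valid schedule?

press can be shift 3 (e.g. tap in shift 1, drill in shift 7, deburr in shift 5, bore in shift 4, finish in shift 6, cut in shift 2, press in shift 3) or shift 4 (e.g. cut=shift 2; drill=shift 7; finish=shift 6; deburr=shift 5; press=shift 4; bore=shift 3; tap=shift 1).

No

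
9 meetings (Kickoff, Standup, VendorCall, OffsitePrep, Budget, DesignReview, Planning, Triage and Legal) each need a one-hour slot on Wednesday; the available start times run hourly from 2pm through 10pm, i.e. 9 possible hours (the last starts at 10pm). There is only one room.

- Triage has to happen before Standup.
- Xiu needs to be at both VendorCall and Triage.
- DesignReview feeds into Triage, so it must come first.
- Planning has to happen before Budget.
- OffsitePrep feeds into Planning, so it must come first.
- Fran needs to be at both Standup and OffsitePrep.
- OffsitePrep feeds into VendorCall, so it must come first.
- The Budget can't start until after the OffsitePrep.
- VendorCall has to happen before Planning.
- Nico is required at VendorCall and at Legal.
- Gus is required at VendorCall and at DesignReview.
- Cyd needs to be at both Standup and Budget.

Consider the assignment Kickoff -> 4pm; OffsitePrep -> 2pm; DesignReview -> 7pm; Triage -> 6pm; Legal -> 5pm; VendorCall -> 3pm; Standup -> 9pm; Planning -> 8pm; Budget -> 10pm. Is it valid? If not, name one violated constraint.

The Budget can't start until after the OffsitePrep — holds.
VendorCall has to happen before Planning — holds.
Triage has to happen before Standup — holds.
Planning has to happen before Budget — holds.
Xiu needs to be at both VendorCall and Triage — holds.
There is only one room — holds.
Cyd needs to be at both Standup and Budget — holds.
OffsitePrep feeds into Planning, so it must come first — holds.
OffsitePrep feeds into VendorCall, so it must come first — holds.
Fran needs to be at both Standup and OffsitePrep — holds.
Nico is required at VendorCall and at Legal — holds.
DesignReview feeds into Triage, so it must come first — violated.
Gus is required at VendorCall and at DesignReview — holds.

No — it violates: DesignReview feeds into Triage, so it must come first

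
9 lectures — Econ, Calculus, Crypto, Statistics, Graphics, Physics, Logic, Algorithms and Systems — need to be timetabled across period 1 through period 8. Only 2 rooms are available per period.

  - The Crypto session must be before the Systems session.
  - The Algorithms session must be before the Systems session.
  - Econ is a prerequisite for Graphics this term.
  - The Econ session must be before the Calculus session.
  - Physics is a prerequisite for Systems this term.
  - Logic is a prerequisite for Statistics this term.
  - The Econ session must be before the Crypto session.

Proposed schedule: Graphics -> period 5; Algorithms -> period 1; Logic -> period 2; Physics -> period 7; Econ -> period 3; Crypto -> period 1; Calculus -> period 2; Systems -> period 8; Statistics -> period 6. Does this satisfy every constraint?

Invalid. The Econ session must be before the Crypto session.

The Econ session must be before the Calculus session — violated.
Econ is a prerequisite for Graphics this term — holds.
The Algorithms session must be before the Systems session — holds.
The Econ session must be before the Crypto session — violated.
Physics is a prerequisite for Systems this term — holds.
The Crypto session must be before the Systems session — holds.
Logic is a prerequisite for Statistics this term — holds.
Only 2 rooms are available per period — holds.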